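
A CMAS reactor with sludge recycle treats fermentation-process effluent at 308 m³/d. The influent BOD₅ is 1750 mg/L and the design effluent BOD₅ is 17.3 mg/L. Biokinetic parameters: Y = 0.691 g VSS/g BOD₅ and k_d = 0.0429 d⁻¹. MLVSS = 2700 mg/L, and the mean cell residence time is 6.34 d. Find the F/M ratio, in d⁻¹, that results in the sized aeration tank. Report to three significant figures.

Rearranging the biomass balance for a CMAS with decay, V = Y·Q·ΔS·θ_c / [X·(1+k_d θ_c)] = 0.691 × 308 × (1750 − 17.3) × 6.34 / [2700 × (1 + 0.0429 × 6.34)] = 2.34×10^6 / 3434 = 680.8 m³.
Food-to-microorganism ratio F/M = Q S₀ / (V X) = 308 × 1750 / (680.8 × 2700) = 0.2932 d⁻¹.

F/M ≈ 0.293 d⁻¹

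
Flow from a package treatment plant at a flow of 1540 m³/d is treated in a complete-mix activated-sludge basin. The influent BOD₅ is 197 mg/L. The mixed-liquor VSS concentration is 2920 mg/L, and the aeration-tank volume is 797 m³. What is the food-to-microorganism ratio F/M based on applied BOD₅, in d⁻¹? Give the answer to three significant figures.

F/M = applied load / biomass = Q·S₀/(V·X) = 1540 × 197 / (797.0 × 2920) = 0.1304 d⁻¹.

F/M ≈ 0.130 d⁻¹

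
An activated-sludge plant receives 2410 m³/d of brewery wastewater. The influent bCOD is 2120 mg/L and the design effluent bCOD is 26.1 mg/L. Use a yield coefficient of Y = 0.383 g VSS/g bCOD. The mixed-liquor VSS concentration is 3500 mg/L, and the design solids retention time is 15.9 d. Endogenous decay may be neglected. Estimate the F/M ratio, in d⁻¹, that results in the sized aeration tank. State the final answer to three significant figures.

With k_d = 0 the design equation reduces to V = Y Q (S₀−S) θ_c / X = 0.383 × 2410 × (2120 − 26.1) × 15.9 / 3500 = 8780 m³.
F/M = applied load / biomass = Q·S₀/(V·X) = 2410 × 2120 / (8780 × 3500) = 0.1663 d⁻¹.

F/M ≈ 0.166 d⁻¹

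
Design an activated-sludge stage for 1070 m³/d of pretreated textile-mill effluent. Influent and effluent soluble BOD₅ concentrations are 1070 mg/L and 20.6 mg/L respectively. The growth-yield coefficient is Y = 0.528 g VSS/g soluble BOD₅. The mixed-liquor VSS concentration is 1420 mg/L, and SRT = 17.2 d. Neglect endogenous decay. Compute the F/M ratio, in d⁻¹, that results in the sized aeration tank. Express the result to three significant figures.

F/M ≈ 0.112 d⁻¹

With k_d = 0 the design equation reduces to V = Y Q (S₀−S) θ_c / X = 0.528 × 1070 × (1070 − 20.6) × 17.2 / 1420 = 7181 m³.
Food-to-microorganism ratio F/M = Q S₀ / (V X) = 1070 × 1070 / (7181 × 1420) = 0.1123 d⁻¹.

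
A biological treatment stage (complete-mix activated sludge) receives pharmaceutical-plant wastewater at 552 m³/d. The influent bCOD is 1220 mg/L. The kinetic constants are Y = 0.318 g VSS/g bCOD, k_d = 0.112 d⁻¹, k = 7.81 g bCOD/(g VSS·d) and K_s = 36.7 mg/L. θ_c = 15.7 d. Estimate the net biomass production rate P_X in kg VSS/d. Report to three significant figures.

P_X ≈ 77.5 kg VSS/d

From the Monod/SRT balance for a CMAS, S = K_s·(1+k_d θ_c)/[θ_c·(Y k − k_d) − 1] = 36.7 × (1 + 0.112 × 15.7) / [15.7 × (0.318 × 7.81 − 0.112) − 1] = 101.2 / 36.23 = 2.794 mg/L.
Y_obs = Y / (1 + k_d θ_c) = 0.318 / (1 + 0.112 × 15.7) = 0.318 / 2.758 = 0.1153.
ΔS = 1220 − 2.79 = 1217 mg/L, so the substrate removal rate is 552 × 1217/1000 = 671.9 kg bCOD/d.
P_X = Y_obs · Q(S₀ − S) = 0.1153 × 671.9 = 77.46 kg VSS/d.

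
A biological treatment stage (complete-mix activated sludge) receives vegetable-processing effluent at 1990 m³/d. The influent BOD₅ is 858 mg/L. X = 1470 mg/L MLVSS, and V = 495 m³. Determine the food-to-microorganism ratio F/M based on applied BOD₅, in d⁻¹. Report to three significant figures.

F/M = applied load / biomass = Q·S₀/(V·X) = 1990 × 858 / (495.0 × 1470) = 2.346 d⁻¹.

F/M ≈ 2.35 d⁻¹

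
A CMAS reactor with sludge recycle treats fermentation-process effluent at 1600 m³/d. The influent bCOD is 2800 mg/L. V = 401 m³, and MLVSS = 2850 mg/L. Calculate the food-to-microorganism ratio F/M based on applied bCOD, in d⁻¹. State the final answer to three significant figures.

F/M ≈ 3.92 d⁻¹

F/M = Q·S₀ / (V·X) = 1600 × 2800 / (401.0 × 2850) = 3.920 g bCOD·(g VSS·d)⁻¹.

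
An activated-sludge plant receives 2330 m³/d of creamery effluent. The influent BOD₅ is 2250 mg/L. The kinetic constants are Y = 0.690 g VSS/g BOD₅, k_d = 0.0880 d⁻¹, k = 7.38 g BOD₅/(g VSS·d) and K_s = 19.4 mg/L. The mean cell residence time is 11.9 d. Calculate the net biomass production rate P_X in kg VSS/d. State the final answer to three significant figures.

For a completely mixed reactor with recycle the Lawrence–McCarty relation gives S = K_s·(1 + k_d·θ_c) / [θ_c·(Y·k − k_d) − 1] = 19.4 × (1 + 0.0880 × 11.9) / [11.9 × (0.690 × 7.38 − 0.0880) − 1] = 39.72 / 58.55 = 0.6783 mg/L.
Observed yield with endogenous decay: Y_obs = Y / (1 + k_d·θ_c) = 0.690 / (1 + 0.0880 × 11.9) = 0.690 / 2.047 = 0.3370 g VSS/g BOD₅.
ΔS = 2250 − 0.678 = 2249 mg/L, so the substrate removal rate is 2330 × 2249/1000 = 5241 kg BOD₅/d.
So the net sludge growth is P_X = 0.3370 × 5241 = 1766 kg VSS/d.

P_X ≈ 1770 kg VSS/d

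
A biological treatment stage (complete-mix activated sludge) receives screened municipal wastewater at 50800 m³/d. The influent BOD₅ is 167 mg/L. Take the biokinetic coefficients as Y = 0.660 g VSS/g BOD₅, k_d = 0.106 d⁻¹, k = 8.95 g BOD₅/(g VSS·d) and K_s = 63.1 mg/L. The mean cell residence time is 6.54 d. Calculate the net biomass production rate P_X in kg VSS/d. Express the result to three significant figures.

From the Monod/SRT balance for a CMAS, S = K_s·(1+k_d θ_c)/[θ_c·(Y k − k_d) − 1] = 63.1 × (1 + 0.106 × 6.54) / [6.54 × (0.660 × 8.95 − 0.106) − 1] = 106.8 / 36.94 = 2.892 mg/L.
Y_obs = Y / (1 + k_d θ_c) = 0.660 / (1 + 0.106 × 6.54) = 0.660 / 1.693 = 0.3898.
Q·(S₀ − S) = 50800 × (167 − 2.89) × 10⁻³ = 8337 kg/d removed.
Biomass produced: P_X = Y_obs·Q·ΔS = 0.3898 × 8337 ≈ 3250 kg VSS/d.

P_X ≈ 3250 kg VSS/d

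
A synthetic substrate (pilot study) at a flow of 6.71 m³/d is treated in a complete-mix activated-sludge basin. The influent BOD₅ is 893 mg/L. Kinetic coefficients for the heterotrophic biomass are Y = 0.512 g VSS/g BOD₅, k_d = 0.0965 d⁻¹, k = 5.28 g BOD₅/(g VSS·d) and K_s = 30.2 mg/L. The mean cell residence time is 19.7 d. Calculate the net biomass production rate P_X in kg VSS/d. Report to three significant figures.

P_X ≈ 1.06 kg VSS/d

From the Monod/SRT balance for a CMAS, S = K_s·(1+k_d θ_c)/[θ_c·(Y k − k_d) − 1] = 30.2 × (1 + 0.0965 × 19.7) / [19.7 × (0.512 × 5.28 − 0.0965) − 1] = 87.61 / 50.36 = 1.740 mg/L.
Correct the yield for decay: Y_obs = Y/(1 + k_d θ_c) = 0.512 / (1 + 0.0965 × 19.7) = 0.512 / 2.901 = 0.1765.
Substrate removed = Q·(S₀ − S) = 6.71 m³/d × (893 − 1.74) g/m³ = 5.98×10^3 g/d = 5.980 kg/d.
Net biomass production P_X = Y_obs × Q·(S₀ − S) = 0.1765 × 5.980 = 1.055 kg VSS/d.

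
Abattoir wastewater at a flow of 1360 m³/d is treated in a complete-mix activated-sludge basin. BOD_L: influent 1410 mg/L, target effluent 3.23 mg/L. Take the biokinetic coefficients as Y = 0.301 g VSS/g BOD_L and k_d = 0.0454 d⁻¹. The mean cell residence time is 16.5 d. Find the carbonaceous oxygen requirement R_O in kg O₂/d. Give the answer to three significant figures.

R_O ≈ 1450 kg O₂/d

Correct the yield for decay: Y_obs = Y/(1 + k_d θ_c) = 0.301 / (1 + 0.0454 × 16.5) = 0.301 / 1.749 = 0.1721.
Mass of BOD_L removed per day: Q(S₀ − S) = 1360 × 1407 g/m³ = 1913 kg/d.
Biomass synthesised: P_X = Y_obs × 1913 = 329.2 kg VSS/d.
R_O = Q·(S₀ − S) − 1.42·P_X = 1913 − 1.42 × 329.2 = 1446 kg O₂/d.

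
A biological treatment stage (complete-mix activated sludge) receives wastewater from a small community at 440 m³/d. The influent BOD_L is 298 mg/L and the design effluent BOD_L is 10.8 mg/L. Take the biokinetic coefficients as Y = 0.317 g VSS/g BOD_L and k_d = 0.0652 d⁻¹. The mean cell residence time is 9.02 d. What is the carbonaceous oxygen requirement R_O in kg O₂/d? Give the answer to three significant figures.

The observed yield is Y_obs = Y/(1 + k_d·θ_c) = 0.317 / (1 + 0.0652 × 9.02) = 0.317 / 1.588 = 0.1996 g VSS per g BOD_L removed.
Q·(S₀ − S) = 440 × (298 − 10.8) × 10⁻³ = 126.4 kg/d removed.
Net sludge production P_X = 0.1996 × 126.4 = 25.22 kg VSS/d.
Carbonaceous O₂ demand = substrate oxidised − cell-mass equivalent = 126.4 − 1.42 × 25.22 = 90.55 kg O₂/d.

R_O ≈ 90.5 kg O₂/d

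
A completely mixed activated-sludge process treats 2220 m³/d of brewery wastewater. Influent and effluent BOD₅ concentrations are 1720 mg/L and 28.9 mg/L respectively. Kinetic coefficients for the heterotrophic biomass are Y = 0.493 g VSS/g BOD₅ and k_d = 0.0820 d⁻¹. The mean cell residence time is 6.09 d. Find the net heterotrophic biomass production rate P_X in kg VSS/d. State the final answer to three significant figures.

Observed yield with endogenous decay: Y_obs = Y / (1 + k_d·θ_c) = 0.493 / (1 + 0.0820 × 6.09) = 0.493 / 1.499 = 0.3288 g VSS/g BOD₅.
Substrate removed = Q·(S₀ − S) = 2220 m³/d × (1720 − 28.9) g/m³ = 3.75×10^6 g/d = 3754 kg/d.
Biomass produced: P_X = Y_obs·Q·ΔS = 0.3288 × 3754 ≈ 1234 kg VSS/d.

P_X ≈ 1230 kg VSS/d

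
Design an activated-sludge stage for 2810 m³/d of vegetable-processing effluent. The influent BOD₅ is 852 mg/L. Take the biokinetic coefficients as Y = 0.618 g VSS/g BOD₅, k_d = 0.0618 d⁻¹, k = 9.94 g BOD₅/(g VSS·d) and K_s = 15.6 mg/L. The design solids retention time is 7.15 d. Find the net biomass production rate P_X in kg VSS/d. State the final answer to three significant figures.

Effluent substrate depends only on kinetics and SRT: S = K_s(1 + k_d θ_c) / [θ_c(Yk − k_d) − 1] = 15.6 × (1 + 0.0618 × 7.15) / [7.15 × (0.618 × 9.94 − 0.0618) − 1] = 22.49 / 42.48 = 0.5295 mg/L.
Correct the yield for decay: Y_obs = Y/(1 + k_d θ_c) = 0.618 / (1 + 0.0618 × 7.15) = 0.618 / 1.442 = 0.4286.
Mass of BOD₅ removed per day: Q(S₀ − S) = 2810 × 851.5 g/m³ = 2393 kg/d.
Net biomass production P_X = Y_obs × Q·(S₀ − S) = 0.4286 × 2393 = 1026 kg VSS/d.

P_X ≈ 1030 kg VSS/d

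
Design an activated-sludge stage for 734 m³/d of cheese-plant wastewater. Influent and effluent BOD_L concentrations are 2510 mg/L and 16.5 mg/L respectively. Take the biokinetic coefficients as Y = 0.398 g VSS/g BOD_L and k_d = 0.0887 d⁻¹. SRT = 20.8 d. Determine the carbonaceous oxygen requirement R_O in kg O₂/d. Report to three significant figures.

Observed yield with endogenous decay: Y_obs = Y / (1 + k_d·θ_c) = 0.398 / (1 + 0.0887 × 20.8) = 0.398 / 2.845 = 0.1399 g VSS/g BOD_L.
ΔS = 2510 − 16.5 = 2494 mg/L, so the substrate removal rate is 734 × 2494/1000 = 1830 kg BOD_L/d.
Biomass synthesised: P_X = Y_obs × 1830 = 256.0 kg VSS/d.
Carbonaceous O₂ demand = substrate oxidised − cell-mass equivalent = 1830 − 1.42 × 256.0 = 1467 kg O₂/d.

R_O ≈ 1470 kg O₂/d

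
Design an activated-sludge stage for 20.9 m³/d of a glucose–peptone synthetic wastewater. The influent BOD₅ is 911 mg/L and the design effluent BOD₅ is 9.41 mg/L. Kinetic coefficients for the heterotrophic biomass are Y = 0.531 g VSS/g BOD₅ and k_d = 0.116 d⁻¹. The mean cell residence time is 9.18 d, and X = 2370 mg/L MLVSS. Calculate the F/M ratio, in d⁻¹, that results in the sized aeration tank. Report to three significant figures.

Steady-state biomass mass balance: V·X·(1 + k_d·θ_c) = Y·Q·(S₀ − S)·θ_c, so V = 0.531 × 20.9 × (911 − 9.41) × 9.18 / [2370 × (1 + 0.116 × 9.18)] = 9.19×10^4 / 4894 = 18.77 m³.
F/M = applied load / biomass = Q·S₀/(V·X) = 20.9 × 911 / (18.77 × 2370) = 0.4280 d⁻¹.

F/M ≈ 0.428 d⁻¹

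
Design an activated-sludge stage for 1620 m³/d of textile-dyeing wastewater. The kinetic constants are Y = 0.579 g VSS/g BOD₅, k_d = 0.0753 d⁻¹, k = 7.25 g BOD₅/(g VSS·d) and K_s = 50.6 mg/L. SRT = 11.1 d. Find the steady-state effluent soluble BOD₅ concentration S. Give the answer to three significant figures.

S ≈ 2.08 mg/L

For a completely mixed reactor with recycle the Lawrence–McCarty relation gives S = K_s·(1 + k_d·θ_c) / [θ_c·(Y·k − k_d) − 1] = 50.6 × (1 + 0.0753 × 11.1) / [11.1 × (0.579 × 7.25 − 0.0753) − 1] = 92.89 / 44.76 = 2.075 mg/L.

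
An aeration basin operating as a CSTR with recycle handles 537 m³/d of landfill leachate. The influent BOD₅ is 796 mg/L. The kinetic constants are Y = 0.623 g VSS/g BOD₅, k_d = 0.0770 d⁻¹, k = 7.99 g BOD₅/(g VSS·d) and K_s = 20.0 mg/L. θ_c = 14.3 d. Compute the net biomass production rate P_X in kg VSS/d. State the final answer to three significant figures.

For a completely mixed reactor with recycle the Lawrence–McCarty relation gives S = K_s·(1 + k_d·θ_c) / [θ_c·(Y·k − k_d) − 1] = 20.0 × (1 + 0.0770 × 14.3) / [14.3 × (0.623 × 7.99 − 0.0770) − 1] = 42.02 / 69.08 = 0.6083 mg/L.
Y_obs = Y / (1 + k_d θ_c) = 0.623 / (1 + 0.0770 × 14.3) = 0.623 / 2.101 = 0.2965.
Q·(S₀ − S) = 537 × (796 − 0.608) × 10⁻³ = 427.1 kg/d removed.
P_X = Y_obs · Q(S₀ − S) = 0.2965 × 427.1 = 126.6 kg VSS/d.

P_X ≈ 127 kg VSS/d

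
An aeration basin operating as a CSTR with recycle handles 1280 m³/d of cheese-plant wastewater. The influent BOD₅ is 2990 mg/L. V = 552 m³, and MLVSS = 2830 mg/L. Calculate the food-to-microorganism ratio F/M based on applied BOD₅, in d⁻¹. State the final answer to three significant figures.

F/M ≈ 2.45 d⁻¹

F/M = applied load / biomass = Q·S₀/(V·X) = 1280 × 2990 / (552.0 × 2830) = 2.450 d⁻¹.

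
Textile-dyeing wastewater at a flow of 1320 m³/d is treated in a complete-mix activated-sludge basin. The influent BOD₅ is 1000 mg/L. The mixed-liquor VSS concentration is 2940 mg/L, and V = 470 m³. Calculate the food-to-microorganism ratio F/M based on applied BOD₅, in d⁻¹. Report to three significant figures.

F/M = Q·S₀ / (V·X) = 1320 × 1000 / (470.0 × 2940) = 0.9553 g BOD₅·(g VSS·d)⁻¹.

F/M ≈ 0.955 d⁻¹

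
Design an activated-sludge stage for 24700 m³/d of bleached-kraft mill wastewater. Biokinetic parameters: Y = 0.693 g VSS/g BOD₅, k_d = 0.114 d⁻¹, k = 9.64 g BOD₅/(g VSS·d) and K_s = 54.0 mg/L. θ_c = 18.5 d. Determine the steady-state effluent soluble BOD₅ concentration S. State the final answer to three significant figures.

From the Monod/SRT balance for a CMAS, S = K_s·(1+k_d θ_c)/[θ_c·(Y k − k_d) − 1] = 54.0 × (1 + 0.114 × 18.5) / [18.5 × (0.693 × 9.64 − 0.114) − 1] = 167.9 / 120.5 = 1.393 mg/L.

S ≈ 1.39 mg/L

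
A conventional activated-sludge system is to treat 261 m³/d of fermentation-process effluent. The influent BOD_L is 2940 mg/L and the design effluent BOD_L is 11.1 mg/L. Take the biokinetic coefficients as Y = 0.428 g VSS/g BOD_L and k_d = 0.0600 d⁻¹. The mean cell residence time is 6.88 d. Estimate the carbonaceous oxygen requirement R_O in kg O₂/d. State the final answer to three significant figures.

R_O ≈ 436 kg O₂/d

The observed yield is Y_obs = Y/(1 + k_d·θ_c) = 0.428 / (1 + 0.0600 × 6.88) = 0.428 / 1.413 = 0.3029 g VSS per g BOD_L removed.
Q·(S₀ − S) = 261 × (2940 − 11.1) × 10⁻³ = 764.4 kg/d removed.
P_X = Y_obs·Q·(S₀ − S) = 0.3029 × 764.4 = 231.6 kg VSS/d.
Carbonaceous O₂ demand = substrate oxidised − cell-mass equivalent = 764.4 − 1.42 × 231.6 = 435.6 kg O₂/d.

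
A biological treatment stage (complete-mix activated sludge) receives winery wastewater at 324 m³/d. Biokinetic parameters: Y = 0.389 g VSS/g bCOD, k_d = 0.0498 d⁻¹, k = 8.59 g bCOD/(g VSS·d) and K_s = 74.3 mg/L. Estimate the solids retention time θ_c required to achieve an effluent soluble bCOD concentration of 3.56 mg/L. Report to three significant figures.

θ_c ≈ 9.71 d

At the target effluent, Y k S/(K_s+S) = 0.389×8.59×3.56/77.86 = 0.1528 d⁻¹.
1/θ_c = 0.1528 − 0.0498 = 0.1030 d⁻¹, so θ_c = 9.710 d.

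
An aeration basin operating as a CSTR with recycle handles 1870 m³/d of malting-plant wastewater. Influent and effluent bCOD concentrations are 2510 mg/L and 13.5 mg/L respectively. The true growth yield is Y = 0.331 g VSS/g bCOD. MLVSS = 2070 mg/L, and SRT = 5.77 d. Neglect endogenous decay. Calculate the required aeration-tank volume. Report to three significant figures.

V ≈ 4310 m³

V·X = Y·Q·ΔS·θ_c gives V = 0.331 × 1870 × (2510 − 13.5) × 5.77 / 2070 = 4307 m³.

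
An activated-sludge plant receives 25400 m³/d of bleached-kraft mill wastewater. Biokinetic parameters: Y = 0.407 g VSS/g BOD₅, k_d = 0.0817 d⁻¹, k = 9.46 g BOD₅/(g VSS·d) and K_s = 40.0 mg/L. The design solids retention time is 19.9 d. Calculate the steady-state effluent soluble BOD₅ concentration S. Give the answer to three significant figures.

From the Monod/SRT balance for a CMAS, S = K_s·(1+k_d θ_c)/[θ_c·(Y k − k_d) − 1] = 40.0 × (1 + 0.0817 × 19.9) / [19.9 × (0.407 × 9.46 − 0.0817) − 1] = 105.0 / 73.99 = 1.419 mg/L.

S ≈ 1.42 mg/L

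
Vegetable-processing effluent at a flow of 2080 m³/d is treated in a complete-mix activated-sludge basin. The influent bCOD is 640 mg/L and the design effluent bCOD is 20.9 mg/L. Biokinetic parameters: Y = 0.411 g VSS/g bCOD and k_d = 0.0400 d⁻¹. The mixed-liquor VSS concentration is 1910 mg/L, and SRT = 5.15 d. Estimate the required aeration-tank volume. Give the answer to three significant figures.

Rearranging the biomass balance for a CMAS with decay, V = Y·Q·ΔS·θ_c / [X·(1+k_d θ_c)] = 0.411 × 2080 × (640 − 20.9) × 5.15 / [1910 × (1 + 0.0400 × 5.15)] = 2.73×10^6 / 2303 = 1183 m³.

V ≈ 1180 m³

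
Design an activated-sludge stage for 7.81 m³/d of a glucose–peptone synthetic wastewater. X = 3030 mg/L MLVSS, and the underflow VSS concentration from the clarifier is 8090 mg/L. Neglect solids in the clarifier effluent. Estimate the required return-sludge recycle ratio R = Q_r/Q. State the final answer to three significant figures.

R ≈ 0.599

Mass balance around the secondary clarifier (neglecting effluent solids): R = X / (X_r − X) = 3030 / (8090 − 3030) = 0.5988.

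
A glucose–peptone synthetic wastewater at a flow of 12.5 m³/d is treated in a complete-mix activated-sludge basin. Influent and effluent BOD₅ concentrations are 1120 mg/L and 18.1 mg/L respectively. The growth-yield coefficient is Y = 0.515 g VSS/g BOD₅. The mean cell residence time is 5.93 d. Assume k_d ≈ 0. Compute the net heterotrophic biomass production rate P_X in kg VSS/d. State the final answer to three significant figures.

Since k_d ≈ 0, Y_obs = Y = 0.515 g VSS/g BOD₅.
Mass of BOD₅ removed per day: Q(S₀ − S) = 12.5 × 1102 g/m³ = 13.77 kg/d.
So the net sludge growth is P_X = 0.5150 × 13.77 = 7.093 kg VSS/d.

P_X ≈ 7.09 kg VSS/d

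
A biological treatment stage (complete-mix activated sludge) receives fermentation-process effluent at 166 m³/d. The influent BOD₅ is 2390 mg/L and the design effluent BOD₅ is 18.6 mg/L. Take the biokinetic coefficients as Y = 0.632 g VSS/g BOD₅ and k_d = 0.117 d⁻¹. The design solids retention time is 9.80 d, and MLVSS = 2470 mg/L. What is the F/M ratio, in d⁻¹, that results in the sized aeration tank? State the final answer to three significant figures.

F/M ≈ 0.349 d⁻¹

Rearranging the biomass balance for a CMAS with decay, V = Y·Q·ΔS·θ_c / [X·(1+k_d θ_c)] = 0.632 × 166 × (2390 − 18.6) × 9.80 / [2470 × (1 + 0.117 × 9.80)] = 2.44×10^6 / 5302 = 459.8 m³.
F/M = Q·S₀ / (V·X) = 166 × 2390 / (459.8 × 2470) = 0.3493 g BOD₅·(g VSS·d)⁻¹.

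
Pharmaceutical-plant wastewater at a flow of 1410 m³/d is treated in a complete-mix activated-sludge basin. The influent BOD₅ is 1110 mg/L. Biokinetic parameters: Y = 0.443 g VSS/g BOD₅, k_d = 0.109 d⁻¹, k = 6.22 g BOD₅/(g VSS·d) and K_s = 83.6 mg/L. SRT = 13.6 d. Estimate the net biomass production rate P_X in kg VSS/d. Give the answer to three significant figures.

P_X ≈ 278 kg VSS/d

For a completely mixed reactor with recycle the Lawrence–McCarty relation gives S = K_s·(1 + k_d·θ_c) / [θ_c·(Y·k − k_d) − 1] = 83.6 × (1 + 0.109 × 13.6) / [13.6 × (0.443 × 6.22 − 0.109) − 1] = 207.5 / 34.99 = 5.931 mg/L.
Y_obs = Y / (1 + k_d θ_c) = 0.443 / (1 + 0.109 × 13.6) = 0.443 / 2.482 = 0.1785.
Substrate removed = Q·(S₀ − S) = 1410 m³/d × (1110 − 5.93) g/m³ = 1.56×10^6 g/d = 1557 kg/d.
Biomass produced: P_X = Y_obs·Q·ΔS = 0.1785 × 1557 ≈ 277.8 kg VSS/d.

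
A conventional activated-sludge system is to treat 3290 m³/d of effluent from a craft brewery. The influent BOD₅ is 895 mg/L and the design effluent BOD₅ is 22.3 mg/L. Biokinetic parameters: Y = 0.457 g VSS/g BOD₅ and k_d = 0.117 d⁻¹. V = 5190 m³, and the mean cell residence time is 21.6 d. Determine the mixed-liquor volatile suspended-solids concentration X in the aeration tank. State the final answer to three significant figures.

X ≈ 1550 mg/L

X = Y·Q·ΔS·θ_c / [V·(1 + k_d θ_c)] = 0.457 × 3290 × (895 − 22.3) × 21.6 / [5190 × (1 + 0.117 × 21.6)] = 1548 mg/L.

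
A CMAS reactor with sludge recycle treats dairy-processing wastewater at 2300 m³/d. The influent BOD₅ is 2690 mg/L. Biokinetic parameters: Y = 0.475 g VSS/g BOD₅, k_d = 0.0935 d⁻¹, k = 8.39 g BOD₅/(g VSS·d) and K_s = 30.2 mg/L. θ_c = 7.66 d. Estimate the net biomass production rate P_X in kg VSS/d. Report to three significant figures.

P_X ≈ 1710 kg VSS/d

Effluent substrate depends only on kinetics and SRT: S = K_s(1 + k_d θ_c) / [θ_c(Yk − k_d) − 1] = 30.2 × (1 + 0.0935 × 7.66) / [7.66 × (0.475 × 8.39 − 0.0935) − 1] = 51.83 / 28.81 = 1.799 mg/L.
Observed yield with endogenous decay: Y_obs = Y / (1 + k_d·θ_c) = 0.475 / (1 + 0.0935 × 7.66) = 0.475 / 1.716 = 0.2768 g VSS/g BOD₅.
Q·(S₀ − S) = 2300 × (2690 − 1.80) × 10⁻³ = 6183 kg/d removed.
So the net sludge growth is P_X = 0.2768 × 6183 = 1711 kg VSS/d.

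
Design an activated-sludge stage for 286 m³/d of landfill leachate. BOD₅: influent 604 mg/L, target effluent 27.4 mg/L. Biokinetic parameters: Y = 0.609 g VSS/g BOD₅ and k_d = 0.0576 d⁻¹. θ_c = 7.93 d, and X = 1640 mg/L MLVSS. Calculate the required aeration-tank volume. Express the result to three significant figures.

Steady-state biomass mass balance: V·X·(1 + k_d·θ_c) = Y·Q·(S₀ − S)·θ_c, so V = 0.609 × 286 × (604 − 27.4) × 7.93 / [1640 × (1 + 0.0576 × 7.93)] = 7.96×10^5 / 2389 = 333.3 m³.

V ≈ 333 m³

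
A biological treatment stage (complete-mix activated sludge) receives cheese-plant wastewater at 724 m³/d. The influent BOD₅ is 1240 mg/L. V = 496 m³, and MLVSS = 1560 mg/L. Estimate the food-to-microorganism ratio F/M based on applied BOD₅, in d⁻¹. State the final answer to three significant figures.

F/M ≈ 1.16 d⁻¹

Food-to-microorganism ratio F/M = Q S₀ / (V X) = 724 × 1240 / (496.0 × 1560) = 1.160 d⁻¹.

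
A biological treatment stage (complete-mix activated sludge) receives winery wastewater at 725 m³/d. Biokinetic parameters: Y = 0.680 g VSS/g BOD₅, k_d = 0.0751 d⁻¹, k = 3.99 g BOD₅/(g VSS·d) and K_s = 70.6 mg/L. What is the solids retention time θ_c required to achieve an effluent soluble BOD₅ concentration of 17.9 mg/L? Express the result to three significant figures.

At the target effluent, Y k S/(K_s+S) = 0.680×3.99×17.9/88.50 = 0.5488 d⁻¹.
1/θ_c = 0.5488 − 0.0751 = 0.4737 d⁻¹, so θ_c = 2.111 d.

θ_c ≈ 2.11 d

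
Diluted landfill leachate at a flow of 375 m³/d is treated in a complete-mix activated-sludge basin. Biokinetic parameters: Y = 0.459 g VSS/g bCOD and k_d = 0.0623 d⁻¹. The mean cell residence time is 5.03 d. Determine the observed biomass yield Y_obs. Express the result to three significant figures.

Y_obs = Y / (1 + k_d θ_c) = 0.459 / (1 + 0.0623 × 5.03) = 0.459 / 1.313 = 0.3495.

Y_obs ≈ 0.349 g VSS/g bCOD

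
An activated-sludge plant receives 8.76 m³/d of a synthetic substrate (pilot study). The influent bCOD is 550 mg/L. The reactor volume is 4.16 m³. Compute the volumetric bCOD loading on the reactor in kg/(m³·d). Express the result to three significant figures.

L_v ≈ 1.16 kg bCOD/(m³·d)

L_v = Q S₀ / V = 8.76 × 550 × 10⁻³ / 4.160 = 1.158 kg/(m³·d).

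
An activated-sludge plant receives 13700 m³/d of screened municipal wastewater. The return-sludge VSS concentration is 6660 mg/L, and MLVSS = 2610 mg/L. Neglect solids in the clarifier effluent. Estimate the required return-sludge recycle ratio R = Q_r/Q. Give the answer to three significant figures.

R ≈ 0.644

R = Q_r/Q = X/(X_r − X) = 2610 / (6660 − 2610) = 0.6444.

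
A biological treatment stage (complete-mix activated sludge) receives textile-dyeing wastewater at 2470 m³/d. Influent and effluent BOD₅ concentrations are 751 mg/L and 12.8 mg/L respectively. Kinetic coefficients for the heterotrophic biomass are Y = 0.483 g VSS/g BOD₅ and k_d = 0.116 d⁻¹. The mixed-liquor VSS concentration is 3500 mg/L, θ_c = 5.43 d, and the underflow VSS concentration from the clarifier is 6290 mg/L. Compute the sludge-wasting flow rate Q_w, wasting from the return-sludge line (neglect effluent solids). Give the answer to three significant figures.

Q_w ≈ 85.9 m³/d

From the SRT design equation V = Y Q (S₀−S) θ_c / [X (1 + k_d θ_c)] = 0.483 × 2470 × (751 − 12.8) × 5.43 / [3500 × (1 + 0.116 × 5.43)] = 4.78×10^6 / 5705 = 838.3 m³.
θ_c = V·X/(Q_w·X_r) when wasting from the recycle, so Q_w = V·X/(θ_c·X_r) = 838.3 × 3500 / (5.43 × 6290) = 85.90 m³/d.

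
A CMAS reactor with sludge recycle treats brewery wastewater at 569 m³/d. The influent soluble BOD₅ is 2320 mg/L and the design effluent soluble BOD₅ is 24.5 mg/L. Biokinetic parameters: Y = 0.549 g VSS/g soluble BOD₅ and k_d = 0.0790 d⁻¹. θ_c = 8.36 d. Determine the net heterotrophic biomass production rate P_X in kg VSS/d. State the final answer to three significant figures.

P_X ≈ 432 kg VSS/d

Observed yield with endogenous decay: Y_obs = Y / (1 + k_d·θ_c) = 0.549 / (1 + 0.0790 × 8.36) = 0.549 / 1.660 = 0.3306 g VSS/g soluble BOD₅.
Substrate removed = Q·(S₀ − S) = 569 m³/d × (2320 − 24.5) g/m³ = 1.31×10^6 g/d = 1306 kg/d.
So the net sludge growth is P_X = 0.3306 × 1306 = 431.9 kg VSS/d.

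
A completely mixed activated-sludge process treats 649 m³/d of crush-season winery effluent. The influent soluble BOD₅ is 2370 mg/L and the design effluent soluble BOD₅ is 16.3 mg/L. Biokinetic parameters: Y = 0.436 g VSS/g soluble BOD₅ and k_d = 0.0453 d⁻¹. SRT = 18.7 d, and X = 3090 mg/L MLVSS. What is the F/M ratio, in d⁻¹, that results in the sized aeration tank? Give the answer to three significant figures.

F/M ≈ 0.228 d⁻¹

Rearranging the biomass balance for a CMAS with decay, V = Y·Q·ΔS·θ_c / [X·(1+k_d θ_c)] = 0.436 × 649 × (2370 − 16.3) × 18.7 / [3090 × (1 + 0.0453 × 18.7)] = 1.25×10^7 / 5708 = 2182 m³.
F/M = applied load / biomass = Q·S₀/(V·X) = 649 × 2370 / (2182 × 3090) = 0.2281 d⁻¹.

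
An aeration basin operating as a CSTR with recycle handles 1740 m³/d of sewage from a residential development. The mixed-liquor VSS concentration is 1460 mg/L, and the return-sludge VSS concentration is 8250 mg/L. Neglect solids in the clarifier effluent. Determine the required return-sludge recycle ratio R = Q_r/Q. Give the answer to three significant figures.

R ≈ 0.215

R = Q_r/Q = X/(X_r − X) = 1460 / (8250 − 1460) = 0.2150.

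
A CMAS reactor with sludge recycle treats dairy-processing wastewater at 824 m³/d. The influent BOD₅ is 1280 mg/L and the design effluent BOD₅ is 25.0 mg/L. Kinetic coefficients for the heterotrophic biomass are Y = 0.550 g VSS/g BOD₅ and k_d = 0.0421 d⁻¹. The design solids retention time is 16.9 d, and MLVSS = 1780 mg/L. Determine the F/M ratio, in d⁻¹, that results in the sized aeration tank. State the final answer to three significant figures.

F/M ≈ 0.188 d⁻¹

Rearranging the biomass balance for a CMAS with decay, V = Y·Q·ΔS·θ_c / [X·(1+k_d θ_c)] = 0.550 × 824 × (1280 − 25.0) × 16.9 / [1780 × (1 + 0.0421 × 16.9)] = 9.61×10^6 / 3046 = 3155 m³.
F/M = applied load / biomass = Q·S₀/(V·X) = 824 × 1280 / (3155 × 1780) = 0.1878 d⁻¹.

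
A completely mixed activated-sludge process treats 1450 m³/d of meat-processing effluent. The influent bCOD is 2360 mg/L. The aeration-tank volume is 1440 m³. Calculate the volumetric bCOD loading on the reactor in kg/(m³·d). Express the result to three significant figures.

Applied bCOD load per unit volume = Q·S₀/V = (1450 × 2360/1000)/1440 = 2.376 kg bCOD·m⁻³·d⁻¹.

L_v ≈ 2.38 kg bCOD/(m³·d)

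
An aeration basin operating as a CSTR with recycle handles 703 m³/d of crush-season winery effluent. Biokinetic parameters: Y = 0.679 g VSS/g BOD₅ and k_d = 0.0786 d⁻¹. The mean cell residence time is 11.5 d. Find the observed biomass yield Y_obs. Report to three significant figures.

The observed yield is Y_obs = Y/(1 + k_d·θ_c) = 0.679 / (1 + 0.0786 × 11.5) = 0.679 / 1.904 = 0.3566 g VSS per g BOD₅ removed.

Y_obs ≈ 0.357 g VSS/g BOD₅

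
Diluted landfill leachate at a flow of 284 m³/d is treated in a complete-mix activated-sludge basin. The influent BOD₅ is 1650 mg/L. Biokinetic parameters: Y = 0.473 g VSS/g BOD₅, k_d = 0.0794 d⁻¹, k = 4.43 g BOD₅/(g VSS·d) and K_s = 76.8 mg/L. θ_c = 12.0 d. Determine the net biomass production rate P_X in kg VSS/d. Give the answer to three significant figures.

P_X ≈ 113 kg VSS/d

Effluent substrate depends only on kinetics and SRT: S = K_s(1 + k_d θ_c) / [θ_c(Yk − k_d) − 1] = 76.8 × (1 + 0.0794 × 12.0) / [12.0 × (0.473 × 4.43 − 0.0794) − 1] = 150.0 / 23.19 = 6.467 mg/L.
The observed yield is Y_obs = Y/(1 + k_d·θ_c) = 0.473 / (1 + 0.0794 × 12.0) = 0.473 / 1.953 = 0.2422 g VSS per g BOD₅ removed.
Mass of BOD₅ removed per day: Q(S₀ − S) = 284 × 1644 g/m³ = 466.8 kg/d.
P_X = Y_obs · Q(S₀ − S) = 0.2422 × 466.8 = 113.1 kg VSS/d.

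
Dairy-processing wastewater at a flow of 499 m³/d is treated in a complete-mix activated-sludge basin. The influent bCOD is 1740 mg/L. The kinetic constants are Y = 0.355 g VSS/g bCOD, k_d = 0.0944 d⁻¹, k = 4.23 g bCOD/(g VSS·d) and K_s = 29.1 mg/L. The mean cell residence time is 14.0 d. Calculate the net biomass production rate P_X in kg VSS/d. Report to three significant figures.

From the Monod/SRT balance for a CMAS, S = K_s·(1+k_d θ_c)/[θ_c·(Y k − k_d) − 1] = 29.1 × (1 + 0.0944 × 14.0) / [14.0 × (0.355 × 4.23 − 0.0944) − 1] = 67.56 / 18.70 = 3.612 mg/L.
Y_obs = Y / (1 + k_d θ_c) = 0.355 / (1 + 0.0944 × 14.0) = 0.355 / 2.322 = 0.1529.
Q·(S₀ − S) = 499 × (1740 − 3.61) × 10⁻³ = 866.5 kg/d removed.
Biomass produced: P_X = Y_obs·Q·ΔS = 0.1529 × 866.5 ≈ 132.5 kg VSS/d.

P_X ≈ 132 kg VSS/d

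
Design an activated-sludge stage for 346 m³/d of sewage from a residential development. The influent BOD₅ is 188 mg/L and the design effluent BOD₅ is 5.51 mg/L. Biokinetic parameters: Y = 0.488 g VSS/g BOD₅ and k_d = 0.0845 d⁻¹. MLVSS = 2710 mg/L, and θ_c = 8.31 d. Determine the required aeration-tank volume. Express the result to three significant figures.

Steady-state biomass mass balance: V·X·(1 + k_d·θ_c) = Y·Q·(S₀ − S)·θ_c, so V = 0.488 × 346 × (188 − 5.51) × 8.31 / [2710 × (1 + 0.0845 × 8.31)] = 2.56×10^5 / 4613 = 55.51 m³.

V ≈ 55.5 m³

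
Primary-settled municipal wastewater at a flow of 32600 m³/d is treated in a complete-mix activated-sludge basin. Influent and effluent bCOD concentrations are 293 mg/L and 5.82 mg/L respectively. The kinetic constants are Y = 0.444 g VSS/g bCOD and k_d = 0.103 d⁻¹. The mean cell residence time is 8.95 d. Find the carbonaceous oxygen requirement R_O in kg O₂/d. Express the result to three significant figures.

Y_obs = Y / (1 + k_d θ_c) = 0.444 / (1 + 0.103 × 8.95) = 0.444 / 1.922 = 0.2310.
Substrate removed = Q·(S₀ − S) = 32600 m³/d × (293 − 5.82) g/m³ = 9.36×10^6 g/d = 9362 kg/d.
P_X = Y_obs·Q·(S₀ − S) = 0.2310 × 9362 = 2163 kg VSS/d.
Carbonaceous O₂ demand = substrate oxidised − cell-mass equivalent = 9362 − 1.42 × 2163 = 6291 kg O₂/d.

R_O ≈ 6290 kg O₂/d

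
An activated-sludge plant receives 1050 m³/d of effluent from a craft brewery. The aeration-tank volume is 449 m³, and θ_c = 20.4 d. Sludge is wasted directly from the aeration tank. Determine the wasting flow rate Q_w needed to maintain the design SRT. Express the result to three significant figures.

With mixed-liquor wasting, θ_c = V/Q_w, so Q_w = V/θ_c = 449.0/20.4 = 22.01 m³/d.

Q_w ≈ 22.0 m³/d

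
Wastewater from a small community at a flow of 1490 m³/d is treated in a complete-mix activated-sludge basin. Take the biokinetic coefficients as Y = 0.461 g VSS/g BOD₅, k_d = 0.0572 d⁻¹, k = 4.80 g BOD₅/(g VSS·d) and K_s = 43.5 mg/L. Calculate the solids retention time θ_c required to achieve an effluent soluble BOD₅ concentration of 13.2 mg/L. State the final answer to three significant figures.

At the target effluent, Y k S/(K_s+S) = 0.461×4.80×13.2/56.70 = 0.5151 d⁻¹.
θ_c = 1/(μ − k_d) = 1/(0.5151 − 0.0572) = 1/0.4579 = 2.184 d.

θ_c ≈ 2.18 d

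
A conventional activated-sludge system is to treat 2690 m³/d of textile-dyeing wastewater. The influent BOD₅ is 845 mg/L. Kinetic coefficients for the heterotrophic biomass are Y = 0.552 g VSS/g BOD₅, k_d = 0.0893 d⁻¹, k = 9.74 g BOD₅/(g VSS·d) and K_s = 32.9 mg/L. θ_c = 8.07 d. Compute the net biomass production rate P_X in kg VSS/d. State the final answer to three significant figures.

For a completely mixed reactor with recycle the Lawrence–McCarty relation gives S = K_s·(1 + k_d·θ_c) / [θ_c·(Y·k − k_d) − 1] = 32.9 × (1 + 0.0893 × 8.07) / [8.07 × (0.552 × 9.74 − 0.0893) − 1] = 56.61 / 41.67 = 1.359 mg/L.
Correct the yield for decay: Y_obs = Y/(1 + k_d θ_c) = 0.552 / (1 + 0.0893 × 8.07) = 0.552 / 1.721 = 0.3208.
Mass of BOD₅ removed per day: Q(S₀ − S) = 2690 × 843.6 g/m³ = 2269 kg/d.
Biomass produced: P_X = Y_obs·Q·ΔS = 0.3208 × 2269 ≈ 728.0 kg VSS/d.

P_X ≈ 728 kg VSS/d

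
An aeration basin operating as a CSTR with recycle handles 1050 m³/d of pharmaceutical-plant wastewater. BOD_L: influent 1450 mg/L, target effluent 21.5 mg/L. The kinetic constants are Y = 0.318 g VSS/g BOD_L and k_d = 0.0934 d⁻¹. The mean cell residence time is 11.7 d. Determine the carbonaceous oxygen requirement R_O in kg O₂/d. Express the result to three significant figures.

The observed yield is Y_obs = Y/(1 + k_d·θ_c) = 0.318 / (1 + 0.0934 × 11.7) = 0.318 / 2.093 = 0.1520 g VSS per g BOD_L removed.
Mass of BOD_L removed per day: Q(S₀ − S) = 1050 × 1428 g/m³ = 1500 kg/d.
Net sludge production P_X = 0.1520 × 1500 = 227.9 kg VSS/d.
R_O = Q·(S₀ − S) − 1.42·P_X = 1500 − 1.42 × 227.9 = 1176 kg O₂/d.

R_O ≈ 1180 kg O₂/d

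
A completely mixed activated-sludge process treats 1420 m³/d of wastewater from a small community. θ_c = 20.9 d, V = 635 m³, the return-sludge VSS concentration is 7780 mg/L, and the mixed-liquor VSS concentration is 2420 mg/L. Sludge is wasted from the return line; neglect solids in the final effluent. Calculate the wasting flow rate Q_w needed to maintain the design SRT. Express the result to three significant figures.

Q_w ≈ 9.45 m³/d

θ_c = V·X/(Q_w·X_r) when wasting from the recycle, so Q_w = V·X/(θ_c·X_r) = 635.0 × 2420 / (20.9 × 7780) = 9.451 m³/d.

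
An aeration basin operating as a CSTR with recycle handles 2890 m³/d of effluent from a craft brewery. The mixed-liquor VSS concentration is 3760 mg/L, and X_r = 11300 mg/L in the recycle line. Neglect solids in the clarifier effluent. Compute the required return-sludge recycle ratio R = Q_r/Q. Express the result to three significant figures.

R ≈ 0.499

Mass balance around the secondary clarifier (neglecting effluent solids): R = X / (X_r − X) = 3760 / (11300 − 3760) = 0.4987.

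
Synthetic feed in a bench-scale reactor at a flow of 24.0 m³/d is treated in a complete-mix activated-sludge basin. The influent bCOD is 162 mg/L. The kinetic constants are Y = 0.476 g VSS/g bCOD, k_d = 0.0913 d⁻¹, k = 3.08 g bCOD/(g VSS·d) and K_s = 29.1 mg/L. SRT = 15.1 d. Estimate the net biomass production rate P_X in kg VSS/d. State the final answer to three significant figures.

P_X ≈ 0.761 kg VSS/d

Effluent substrate depends only on kinetics and SRT: S = K_s(1 + k_d θ_c) / [θ_c(Yk − k_d) − 1] = 29.1 × (1 + 0.0913 × 15.1) / [15.1 × (0.476 × 3.08 − 0.0913) − 1] = 69.22 / 19.76 = 3.503 mg/L.
Observed yield with endogenous decay: Y_obs = Y / (1 + k_d·θ_c) = 0.476 / (1 + 0.0913 × 15.1) = 0.476 / 2.379 = 0.2001 g VSS/g bCOD.
ΔS = 162 − 3.50 = 158.5 mg/L, so the substrate removal rate is 24.0 × 158.5/1000 = 3.804 kg bCOD/d.
So the net sludge growth is P_X = 0.2001 × 3.804 = 0.7612 kg VSS/d.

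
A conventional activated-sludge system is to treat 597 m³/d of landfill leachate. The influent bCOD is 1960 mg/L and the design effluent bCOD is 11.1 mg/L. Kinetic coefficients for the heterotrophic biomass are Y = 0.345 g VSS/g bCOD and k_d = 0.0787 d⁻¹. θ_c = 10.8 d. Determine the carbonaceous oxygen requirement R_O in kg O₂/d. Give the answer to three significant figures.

Correct the yield for decay: Y_obs = Y/(1 + k_d θ_c) = 0.345 / (1 + 0.0787 × 10.8) = 0.345 / 1.850 = 0.1865.
Mass of bCOD removed per day: Q(S₀ − S) = 597 × 1949 g/m³ = 1163 kg/d.
Net sludge production P_X = 0.1865 × 1163 = 217.0 kg VSS/d.
Carbonaceous O₂ demand = substrate oxidised − cell-mass equivalent = 1163 − 1.42 × 217.0 = 855.4 kg O₂/d.

R_O ≈ 855 kg O₂/d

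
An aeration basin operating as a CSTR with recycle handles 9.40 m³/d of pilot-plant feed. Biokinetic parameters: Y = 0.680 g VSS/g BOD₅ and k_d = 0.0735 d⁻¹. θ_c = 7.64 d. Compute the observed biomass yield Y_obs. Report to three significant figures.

Y_obs ≈ 0.435 g VSS/g BOD₅

The observed yield is Y_obs = Y/(1 + k_d·θ_c) = 0.680 / (1 + 0.0735 × 7.64) = 0.680 / 1.562 = 0.4355 g VSS per g BOD₅ removed.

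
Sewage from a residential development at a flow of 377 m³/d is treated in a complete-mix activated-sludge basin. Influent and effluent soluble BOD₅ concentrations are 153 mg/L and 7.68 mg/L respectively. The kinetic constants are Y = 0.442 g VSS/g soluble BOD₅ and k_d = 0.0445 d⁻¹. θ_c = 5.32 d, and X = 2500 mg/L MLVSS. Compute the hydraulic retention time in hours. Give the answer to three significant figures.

τ ≈ 2.65 h

From the SRT design equation V = Y Q (S₀−S) θ_c / [X (1 + k_d θ_c)] = 0.442 × 377 × (153 − 7.68) × 5.32 / [2500 × (1 + 0.0445 × 5.32)] = 1.29×10^5 / 3092 = 41.67 m³.
τ = V/Q = 41.67/377 = 0.1105 d, or 2.652 h.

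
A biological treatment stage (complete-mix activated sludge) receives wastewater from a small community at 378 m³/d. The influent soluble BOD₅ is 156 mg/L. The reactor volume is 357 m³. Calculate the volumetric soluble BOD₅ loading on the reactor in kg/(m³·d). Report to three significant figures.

L_v ≈ 0.165 kg soluble BOD₅/(m³·d)

L_v = Q S₀ / V = 378 × 156 × 10⁻³ / 357.0 = 0.1652 kg/(m³·d).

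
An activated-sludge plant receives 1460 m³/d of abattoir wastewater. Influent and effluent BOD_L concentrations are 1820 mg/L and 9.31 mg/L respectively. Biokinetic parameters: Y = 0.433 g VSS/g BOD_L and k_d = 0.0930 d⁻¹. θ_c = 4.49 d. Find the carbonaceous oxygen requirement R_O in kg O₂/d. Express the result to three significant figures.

R_O ≈ 1500 kg O₂/d

Y_obs = Y / (1 + k_d θ_c) = 0.433 / (1 + 0.0930 × 4.49) = 0.433 / 1.418 = 0.3055.
Q·(S₀ − S) = 1460 × (1820 − 9.31) × 10⁻³ = 2644 kg/d removed.
P_X = Y_obs·Q·(S₀ − S) = 0.3055 × 2644 = 807.5 kg VSS/d.
Carbonaceous O₂ demand = substrate oxidised − cell-mass equivalent = 2644 − 1.42 × 807.5 = 1497 kg O₂/d.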